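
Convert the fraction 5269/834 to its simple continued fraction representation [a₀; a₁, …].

Repeatedly divide and take the remainder:
5269 = 6·834 + 265, so a_0 = 6
834 = 3·265 + 39, so a_1 = 3
265 = 6·39 + 31, so a_2 = 6
39 = 1·31 + 8, so a_3 = 1
31 = 3·8 + 7, so a_4 = 3
8 = 1·7 + 1, so a_5 = 1
7 = 7·1 + 0, so a_6 = 7

[6; 3, 6, 1, 3, 1, 7]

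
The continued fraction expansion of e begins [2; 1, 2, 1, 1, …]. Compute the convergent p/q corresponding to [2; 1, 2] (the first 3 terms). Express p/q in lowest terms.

8/3

Use the convergent recurrence hₖ = aₖ·hₖ₋₁ + hₖ₋₂ (and likewise for the denominators kₖ):
a_0 = 2: 2/1
a_1 = 1: 3/1
a_2 = 2: 8/3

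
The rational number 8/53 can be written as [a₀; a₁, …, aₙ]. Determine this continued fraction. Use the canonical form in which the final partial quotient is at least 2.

8 ÷ 53 → quotient 0, remainder 8
53 ÷ 8 → quotient 6, remainder 5
8 ÷ 5 → quotient 1, remainder 3
5 ÷ 3 → quotient 1, remainder 2
3 ÷ 2 → quotient 1, remainder 1
2 ÷ 1 → quotient 2, remainder 0

[0; 6, 1, 1, 1, 2]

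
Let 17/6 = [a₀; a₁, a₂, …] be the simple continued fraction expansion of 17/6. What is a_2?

17 ÷ 6 → quotient 2, remainder 5
6 ÷ 5 → quotient 1, remainder 1
5 ÷ 1 → quotient 5, remainder 0

5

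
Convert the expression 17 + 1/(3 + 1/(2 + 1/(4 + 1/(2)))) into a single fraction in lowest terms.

1193/69

Start with 2.
4 + 1/(2/1) = 4 + 1/2 = 9/2
2 + 1/(9/2) = 2 + 2/9 = 20/9
3 + 1/(20/9) = 3 + 9/20 = 69/20
17 + 1/(69/20) = 17 + 20/69 = 1193/69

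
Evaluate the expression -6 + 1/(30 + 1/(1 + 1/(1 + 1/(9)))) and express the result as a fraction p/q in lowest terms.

-3461/580

Starting at the tail and folding back:
Start with 9.
1 + 1/(9/1) = 1 + 1/9 = 10/9
1 + 1/(10/9) = 1 + 9/10 = 19/10
30 + 1/(19/10) = 30 + 10/19 = 580/19
-6 + 1/(580/19) = -6 + 19/580 = -3461/580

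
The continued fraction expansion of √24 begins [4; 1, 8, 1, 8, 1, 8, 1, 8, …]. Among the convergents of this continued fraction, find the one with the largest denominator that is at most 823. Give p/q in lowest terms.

485/99

List convergents until the denominator exceeds the bound:
a_0 = 4: 4/1  (≤ bound)
a_1 = 1: 5/1  (≤ bound)
a_2 = 8: 44/9  (≤ bound)
a_3 = 1: 49/10  (≤ bound)
a_4 = 8: 436/89  (≤ bound)
a_5 = 1: 485/99  (≤ bound)
a_6 = 8: 4316/881  (> 823, stop)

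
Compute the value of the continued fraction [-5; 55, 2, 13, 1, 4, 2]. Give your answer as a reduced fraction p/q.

-87070/17477

Start with 2.
4 + 1/(2/1) = 4 + 1/2 = 9/2
1 + 1/(9/2) = 1 + 2/9 = 11/9
13 + 1/(11/9) = 13 + 9/11 = 152/11
2 + 1/(152/11) = 2 + 11/152 = 315/152
55 + 1/(315/152) = 55 + 152/315 = 17477/315
-5 + 1/(17477/315) = -5 + 315/17477 = -87070/17477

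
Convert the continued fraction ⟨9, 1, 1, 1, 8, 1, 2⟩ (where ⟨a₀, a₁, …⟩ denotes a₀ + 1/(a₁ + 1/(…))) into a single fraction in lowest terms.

a_0 = 9: 9/1
a_1 = 1: 10/1
a_2 = 1: 19/2
a_3 = 1: 29/3
a_4 = 8: 251/26
a_5 = 1: 280/29
a_6 = 2: 811/84

811/84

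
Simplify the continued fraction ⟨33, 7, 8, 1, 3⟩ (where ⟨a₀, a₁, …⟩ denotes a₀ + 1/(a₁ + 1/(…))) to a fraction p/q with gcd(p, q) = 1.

a_0 = 33: 33/1
a_1 = 7: 232/7
a_2 = 8: 1889/57
a_3 = 1: 2121/64
a_4 = 3: 8252/249

8252/249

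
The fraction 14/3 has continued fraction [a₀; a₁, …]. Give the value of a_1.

14 ÷ 3 → quotient 4, remainder 2
3 ÷ 2 → quotient 1, remainder 1

1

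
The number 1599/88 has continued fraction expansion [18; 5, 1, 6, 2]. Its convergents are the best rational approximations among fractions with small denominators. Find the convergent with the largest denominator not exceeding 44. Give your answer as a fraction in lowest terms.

List convergents until the denominator exceeds the bound:
a_0 = 18: 18/1  (≤ bound)
a_1 = 5: 91/5  (≤ bound)
a_2 = 1: 109/6  (≤ bound)
a_3 = 6: 745/41  (≤ bound)
a_4 = 2: 1599/88  (> 44, stop)

745/41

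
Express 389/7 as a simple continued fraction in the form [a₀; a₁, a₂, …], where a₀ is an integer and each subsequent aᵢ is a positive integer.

Apply division with remainder until the remainder is 0:
389 ÷ 7 → quotient 55, remainder 4
7 ÷ 4 → quotient 1, remainder 3
4 ÷ 3 → quotient 1, remainder 1
3 ÷ 1 → quotient 3, remainder 0

[55; 1, 1, 3]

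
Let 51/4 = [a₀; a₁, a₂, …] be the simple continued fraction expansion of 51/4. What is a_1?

1

⌊51/4⌋ = 12, remainder 3
⌊4/3⌋ = 1, remainder 1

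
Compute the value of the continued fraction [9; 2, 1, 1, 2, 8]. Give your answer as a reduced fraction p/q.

Use the convergent recurrence hₖ = aₖ·hₖ₋₁ + hₖ₋₂ (and likewise for the denominators kₖ):
a_0 = 9: 9/1
a_1 = 2: 19/2
a_2 = 1: 28/3
a_3 = 1: 47/5
a_4 = 2: 122/13
a_5 = 8: 1023/109

1023/109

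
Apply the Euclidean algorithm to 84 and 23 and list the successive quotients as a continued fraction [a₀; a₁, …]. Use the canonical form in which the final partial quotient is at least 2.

84 ÷ 23 → quotient 3, remainder 15
23 ÷ 15 → quotient 1, remainder 8
15 ÷ 8 → quotient 1, remainder 7
8 ÷ 7 → quotient 1, remainder 1
7 ÷ 1 → quotient 7, remainder 0

[3; 1, 1, 1, 7]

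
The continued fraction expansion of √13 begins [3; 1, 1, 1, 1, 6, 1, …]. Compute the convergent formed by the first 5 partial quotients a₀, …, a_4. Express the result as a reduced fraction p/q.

a_0 = 3: 3/1
a_1 = 1: 4/1
a_2 = 1: 7/2
a_3 = 1: 11/3
a_4 = 1: 18/5

18/5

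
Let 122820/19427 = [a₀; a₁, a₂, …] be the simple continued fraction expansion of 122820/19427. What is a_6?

2

Repeatedly divide and take the remainder:
⌊122820/19427⌋ = 6, remainder 6258
⌊19427/6258⌋ = 3, remainder 653
⌊6258/653⌋ = 9, remainder 381
⌊653/381⌋ = 1, remainder 272
⌊381/272⌋ = 1, remainder 109
⌊272/109⌋ = 2, remainder 54
⌊109/54⌋ = 2, remainder 1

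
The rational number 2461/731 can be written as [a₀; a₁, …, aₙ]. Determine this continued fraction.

⌊2461/731⌋ = 3, remainder 268
⌊731/268⌋ = 2, remainder 195
⌊268/195⌋ = 1, remainder 73
⌊195/73⌋ = 2, remainder 49
⌊73/49⌋ = 1, remainder 24
⌊49/24⌋ = 2, remainder 1
⌊24/1⌋ = 24, remainder 0

[3; 2, 1, 2, 1, 2, 24]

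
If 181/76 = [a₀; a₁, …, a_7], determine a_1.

2

Run the Euclidean algorithm, recording each quotient:
181 = 2·76 + 29, so a_0 = 2
76 = 2·29 + 18, so a_1 = 2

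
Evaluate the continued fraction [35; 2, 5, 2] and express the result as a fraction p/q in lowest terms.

Use the convergent recurrence hₖ = aₖ·hₖ₋₁ + hₖ₋₂ (and likewise for the denominators kₖ):
a_0 = 35: 35/1
a_1 = 2: 71/2
a_2 = 5: 390/11
a_3 = 2: 851/24

851/24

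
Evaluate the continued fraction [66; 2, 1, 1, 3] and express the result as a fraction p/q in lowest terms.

1195/18

Start with 3.
1 + 1/(3/1) = 1 + 1/3 = 4/3
1 + 1/(4/3) = 1 + 3/4 = 7/4
2 + 1/(7/4) = 2 + 4/7 = 18/7
66 + 1/(18/7) = 66 + 7/18 = 1195/18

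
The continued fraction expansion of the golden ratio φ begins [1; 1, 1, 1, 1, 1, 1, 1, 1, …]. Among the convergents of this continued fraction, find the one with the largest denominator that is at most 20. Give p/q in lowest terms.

a_0 = 1: 1/1  (≤ bound)
a_1 = 1: 2/1  (≤ bound)
a_2 = 1: 3/2  (≤ bound)
a_3 = 1: 5/3  (≤ bound)
a_4 = 1: 8/5  (≤ bound)
a_5 = 1: 13/8  (≤ bound)
a_6 = 1: 21/13  (≤ bound)
a_7 = 1: 34/21  (> 20, stop)

21/13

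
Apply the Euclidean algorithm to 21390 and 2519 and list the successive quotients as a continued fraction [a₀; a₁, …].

21390 ÷ 2519 → quotient 8, remainder 1238
2519 ÷ 1238 → quotient 2, remainder 43
1238 ÷ 43 → quotient 28, remainder 34
43 ÷ 34 → quotient 1, remainder 9
34 ÷ 9 → quotient 3, remainder 7
9 ÷ 7 → quotient 1, remainder 2
7 ÷ 2 → quotient 3, remainder 1
2 ÷ 1 → quotient 2, remainder 0

[8; 2, 28, 1, 3, 1, 3, 2]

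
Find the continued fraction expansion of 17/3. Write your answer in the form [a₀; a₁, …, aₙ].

[5; 1, 2]

Run the Euclidean algorithm, recording each quotient:
17 ÷ 3 → quotient 5, remainder 2
3 ÷ 2 → quotient 1, remainder 1
2 ÷ 1 → quotient 2, remainder 0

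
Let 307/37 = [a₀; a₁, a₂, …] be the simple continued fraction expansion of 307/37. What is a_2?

307 = 8·37 + 11, so a_0 = 8
37 = 3·11 + 4, so a_1 = 3
11 = 2·4 + 3, so a_2 = 2

2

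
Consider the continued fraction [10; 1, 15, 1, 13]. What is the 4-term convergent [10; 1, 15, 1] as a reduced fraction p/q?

186/17

Collapse the nested fraction from the inside out:
Start with 1.
15 + 1/(1/1) = 15 + 1/1 = 16/1
1 + 1/(16/1) = 1 + 1/16 = 17/16
10 + 1/(17/16) = 10 + 16/17 = 186/17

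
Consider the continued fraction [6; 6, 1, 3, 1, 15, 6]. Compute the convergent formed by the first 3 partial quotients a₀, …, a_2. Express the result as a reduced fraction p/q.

a_0 = 6: 6/1
a_1 = 6: 37/6
a_2 = 1: 43/7

43/7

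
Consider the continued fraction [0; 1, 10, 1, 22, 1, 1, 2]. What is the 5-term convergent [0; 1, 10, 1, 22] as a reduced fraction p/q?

Collapse the nested fraction from the inside out:
Start with 22.
1 + 1/(22/1) = 1 + 1/22 = 23/22
10 + 1/(23/22) = 10 + 22/23 = 252/23
1 + 1/(252/23) = 1 + 23/252 = 275/252
0 + 1/(275/252) = 0 + 252/275 = 252/275

252/275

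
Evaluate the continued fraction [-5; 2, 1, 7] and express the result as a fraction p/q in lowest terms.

Compute successive convergents:
a_0 = -5: -5/1
a_1 = 2: -9/2
a_2 = 1: -14/3
a_3 = 7: -107/23

-107/23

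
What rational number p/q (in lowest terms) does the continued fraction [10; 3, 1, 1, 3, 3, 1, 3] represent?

Build up convergents one term at a time:
a_0 = 10: 10/1
a_1 = 3: 31/3
a_2 = 1: 41/4
a_3 = 1: 72/7
a_4 = 3: 257/25
a_5 = 3: 843/82
a_6 = 1: 1100/107
a_7 = 3: 4143/403

4143/403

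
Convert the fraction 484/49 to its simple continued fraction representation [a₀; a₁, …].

[9; 1, 7, 6]

484 ÷ 49 → quotient 9, remainder 43
49 ÷ 43 → quotient 1, remainder 6
43 ÷ 6 → quotient 7, remainder 1
6 ÷ 1 → quotient 6, remainder 0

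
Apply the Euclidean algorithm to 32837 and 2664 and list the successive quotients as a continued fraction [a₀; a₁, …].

[12; 3, 15, 4, 14]

Repeatedly divide and take the remainder:
32837 = 12·2664 + 869, so a_0 = 12
2664 = 3·869 + 57, so a_1 = 3
869 = 15·57 + 14, so a_2 = 15
57 = 4·14 + 1, so a_3 = 4
14 = 14·1 + 0, so a_4 = 14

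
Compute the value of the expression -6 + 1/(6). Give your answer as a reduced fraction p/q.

-35/6

Start with 6.
-6 + 1/(6/1) = -6 + 1/6 = -35/6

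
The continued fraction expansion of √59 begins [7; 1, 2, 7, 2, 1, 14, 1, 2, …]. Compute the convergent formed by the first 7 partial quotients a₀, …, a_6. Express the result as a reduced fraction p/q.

Start with 14.
1 + 1/(14/1) = 1 + 1/14 = 15/14
2 + 1/(15/14) = 2 + 14/15 = 44/15
7 + 1/(44/15) = 7 + 15/44 = 323/44
2 + 1/(323/44) = 2 + 44/323 = 690/323
1 + 1/(690/323) = 1 + 323/690 = 1013/690
7 + 1/(1013/690) = 7 + 690/1013 = 7781/1013

7781/1013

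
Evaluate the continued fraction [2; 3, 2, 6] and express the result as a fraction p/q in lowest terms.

Collapse the nested fraction from the inside out:
Start with 6.
2 + 1/(6/1) = 2 + 1/6 = 13/6
3 + 1/(13/6) = 3 + 6/13 = 45/13
2 + 1/(45/13) = 2 + 13/45 = 103/45

103/45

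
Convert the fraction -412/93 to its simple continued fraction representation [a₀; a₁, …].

[-5; 1, 1, 3, 13]

Repeatedly divide and take the remainder:
-412 = -5·93 + 53, so a_0 = -5
93 = 1·53 + 40, so a_1 = 1
53 = 1·40 + 13, so a_2 = 1
40 = 3·13 + 1, so a_3 = 3
13 = 13·1 + 0, so a_4 = 13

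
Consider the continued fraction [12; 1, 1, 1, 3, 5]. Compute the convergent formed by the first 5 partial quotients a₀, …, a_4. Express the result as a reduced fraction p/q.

139/11

Start with 3.
1 + 1/(3/1) = 1 + 1/3 = 4/3
1 + 1/(4/3) = 1 + 3/4 = 7/4
1 + 1/(7/4) = 1 + 4/7 = 11/7
12 + 1/(11/7) = 12 + 7/11 = 139/11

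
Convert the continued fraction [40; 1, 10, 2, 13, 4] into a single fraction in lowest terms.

Collapse the nested fraction from the inside out:
Start with 4.
13 + 1/(4/1) = 13 + 1/4 = 53/4
2 + 1/(53/4) = 2 + 4/53 = 110/53
10 + 1/(110/53) = 10 + 53/110 = 1153/110
1 + 1/(1153/110) = 1 + 110/1153 = 1263/1153
40 + 1/(1263/1153) = 40 + 1153/1263 = 51673/1263

51673/1263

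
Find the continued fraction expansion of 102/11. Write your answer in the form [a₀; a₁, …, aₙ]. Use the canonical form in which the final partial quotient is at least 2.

102 ÷ 11 → quotient 9, remainder 3
11 ÷ 3 → quotient 3, remainder 2
3 ÷ 2 → quotient 1, remainder 1
2 ÷ 1 → quotient 2, remainder 0

[9; 3, 1, 2]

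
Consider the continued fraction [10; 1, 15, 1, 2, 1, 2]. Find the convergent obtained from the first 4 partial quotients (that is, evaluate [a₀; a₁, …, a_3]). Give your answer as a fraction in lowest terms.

Start with 1.
15 + 1/(1/1) = 15 + 1/1 = 16/1
1 + 1/(16/1) = 1 + 1/16 = 17/16
10 + 1/(17/16) = 10 + 16/17 = 186/17

186/17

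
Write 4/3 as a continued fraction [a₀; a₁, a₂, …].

[1; 3]

Apply division with remainder until the remainder is 0:
4 = 1·3 + 1, so a_0 = 1
3 = 3·1 + 0, so a_1 = 3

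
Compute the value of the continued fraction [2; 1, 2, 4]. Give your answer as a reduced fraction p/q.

Start with 4.
2 + 1/(4/1) = 2 + 1/4 = 9/4
1 + 1/(9/4) = 1 + 4/9 = 13/9
2 + 1/(13/9) = 2 + 9/13 = 35/13

35/13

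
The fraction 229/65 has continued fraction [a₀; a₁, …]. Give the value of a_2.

1

Repeatedly divide and take the remainder:
229 ÷ 65 → quotient 3, remainder 34
65 ÷ 34 → quotient 1, remainder 31
34 ÷ 31 → quotient 1, remainder 3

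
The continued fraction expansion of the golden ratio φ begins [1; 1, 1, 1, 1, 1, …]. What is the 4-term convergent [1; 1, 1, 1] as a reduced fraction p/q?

5/3

Collapse the nested fraction from the inside out:
Start with 1.
1 + 1/(1/1) = 1 + 1/1 = 2/1
1 + 1/(2/1) = 1 + 1/2 = 3/2
1 + 1/(3/2) = 1 + 2/3 = 5/3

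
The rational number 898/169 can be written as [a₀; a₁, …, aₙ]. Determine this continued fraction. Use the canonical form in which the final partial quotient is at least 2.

898 = 5·169 + 53, so a_0 = 5
169 = 3·53 + 10, so a_1 = 3
53 = 5·10 + 3, so a_2 = 5
10 = 3·3 + 1, so a_3 = 3
3 = 3·1 + 0, so a_4 = 3

[5; 3, 5, 3, 3]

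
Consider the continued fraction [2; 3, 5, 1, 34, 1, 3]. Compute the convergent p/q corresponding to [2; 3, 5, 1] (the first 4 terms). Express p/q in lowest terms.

a_0 = 2: 2/1
a_1 = 3: 7/3
a_2 = 5: 37/16
a_3 = 1: 44/19

44/19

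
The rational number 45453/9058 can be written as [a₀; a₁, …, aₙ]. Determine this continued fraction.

45453 = 5·9058 + 163, so a_0 = 5
9058 = 55·163 + 93, so a_1 = 55
163 = 1·93 + 70, so a_2 = 1
93 = 1·70 + 23, so a_3 = 1
70 = 3·23 + 1, so a_4 = 3
23 = 23·1 + 0, so a_5 = 23

[5; 55, 1, 1, 3, 23]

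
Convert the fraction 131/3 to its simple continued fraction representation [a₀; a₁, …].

⌊131/3⌋ = 43, remainder 2
⌊3/2⌋ = 1, remainder 1
⌊2/1⌋ = 2, remainder 0

[43; 1, 2]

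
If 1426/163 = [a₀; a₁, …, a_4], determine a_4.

40

1426 = 8·163 + 122, so a_0 = 8
163 = 1·122 + 41, so a_1 = 1
122 = 2·41 + 40, so a_2 = 2
41 = 1·40 + 1, so a_3 = 1
40 = 40·1 + 0, so a_4 = 40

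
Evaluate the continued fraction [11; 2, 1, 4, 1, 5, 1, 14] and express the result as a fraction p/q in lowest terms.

Use the convergent recurrence hₖ = aₖ·hₖ₋₁ + hₖ₋₂ (and likewise for the denominators kₖ):
a_0 = 11: 11/1
a_1 = 2: 23/2
a_2 = 1: 34/3
a_3 = 4: 159/14
a_4 = 1: 193/17
a_5 = 5: 1124/99
a_6 = 1: 1317/116
a_7 = 14: 19562/1723

19562/1723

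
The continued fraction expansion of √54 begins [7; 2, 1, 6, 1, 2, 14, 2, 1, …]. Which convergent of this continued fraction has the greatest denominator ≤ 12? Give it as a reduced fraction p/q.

a_0 = 7: 7/1  (≤ bound)
a_1 = 2: 15/2  (≤ bound)
a_2 = 1: 22/3  (≤ bound)
a_3 = 6: 147/20  (> 12, stop)

22/3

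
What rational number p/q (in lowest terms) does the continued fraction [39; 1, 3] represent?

159/4

a_0 = 39: 39/1
a_1 = 1: 40/1
a_2 = 3: 159/4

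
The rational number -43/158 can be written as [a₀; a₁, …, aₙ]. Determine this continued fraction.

[-1; 1, 2, 1, 2, 14]

Repeatedly divide and take the remainder:
-43 ÷ 158 → quotient -1, remainder 115
158 ÷ 115 → quotient 1, remainder 43
115 ÷ 43 → quotient 2, remainder 29
43 ÷ 29 → quotient 1, remainder 14
29 ÷ 14 → quotient 2, remainder 1
14 ÷ 1 → quotient 14, remainder 0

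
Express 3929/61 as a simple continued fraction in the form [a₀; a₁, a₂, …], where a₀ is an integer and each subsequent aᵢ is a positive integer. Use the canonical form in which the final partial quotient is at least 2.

Run the Euclidean algorithm, recording each quotient:
3929 = 64·61 + 25, so a_0 = 64
61 = 2·25 + 11, so a_1 = 2
25 = 2·11 + 3, so a_2 = 2
11 = 3·3 + 2, so a_3 = 3
3 = 1·2 + 1, so a_4 = 1
2 = 2·1 + 0, so a_5 = 2

[64; 2, 2, 3, 1, 2]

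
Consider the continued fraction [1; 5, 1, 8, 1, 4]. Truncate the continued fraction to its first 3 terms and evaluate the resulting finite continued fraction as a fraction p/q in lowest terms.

a_0 = 1: 1/1
a_1 = 5: 6/5
a_2 = 1: 7/6

7/6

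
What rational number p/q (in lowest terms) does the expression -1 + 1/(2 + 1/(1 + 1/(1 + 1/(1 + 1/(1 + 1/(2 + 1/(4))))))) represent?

-92/149

Build up convergents one term at a time:
a_0 = -1: -1/1
a_1 = 2: -1/2
a_2 = 1: -2/3
a_3 = 1: -3/5
a_4 = 1: -5/8
a_5 = 1: -8/13
a_6 = 2: -21/34
a_7 = 4: -92/149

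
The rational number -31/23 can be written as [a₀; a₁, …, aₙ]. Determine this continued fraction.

-31 = -2·23 + 15, so a_0 = -2
23 = 1·15 + 8, so a_1 = 1
15 = 1·8 + 7, so a_2 = 1
8 = 1·7 + 1, so a_3 = 1
7 = 7·1 + 0, so a_4 = 7

[-2; 1, 1, 1, 7]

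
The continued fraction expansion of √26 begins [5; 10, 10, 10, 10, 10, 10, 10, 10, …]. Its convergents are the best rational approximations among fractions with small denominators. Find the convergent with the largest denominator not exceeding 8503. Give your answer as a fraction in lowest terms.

5201/1020

List convergents until the denominator exceeds the bound:
a_0 = 5: 5/1  (≤ bound)
a_1 = 10: 51/10  (≤ bound)
a_2 = 10: 515/101  (≤ bound)
a_3 = 10: 5201/1020  (≤ bound)
a_4 = 10: 52525/10301  (> 8503, stop)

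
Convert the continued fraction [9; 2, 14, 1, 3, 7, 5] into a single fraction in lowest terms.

43122/4547

a_0 = 9: 9/1
a_1 = 2: 19/2
a_2 = 14: 275/29
a_3 = 1: 294/31
a_4 = 3: 1157/122
a_5 = 7: 8393/885
a_6 = 5: 43122/4547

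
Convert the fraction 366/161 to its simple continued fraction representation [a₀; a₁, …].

[2; 3, 1, 1, 1, 14]

⌊366/161⌋ = 2, remainder 44
⌊161/44⌋ = 3, remainder 29
⌊44/29⌋ = 1, remainder 15
⌊29/15⌋ = 1, remainder 14
⌊15/14⌋ = 1, remainder 1
⌊14/1⌋ = 14, remainder 0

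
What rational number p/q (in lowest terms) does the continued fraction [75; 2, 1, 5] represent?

Use the convergent recurrence hₖ = aₖ·hₖ₋₁ + hₖ₋₂ (and likewise for the denominators kₖ):
a_0 = 75: 75/1
a_1 = 2: 151/2
a_2 = 1: 226/3
a_3 = 5: 1281/17

1281/17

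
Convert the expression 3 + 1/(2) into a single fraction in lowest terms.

Start with 2.
3 + 1/(2/1) = 3 + 1/2 = 7/2

7/2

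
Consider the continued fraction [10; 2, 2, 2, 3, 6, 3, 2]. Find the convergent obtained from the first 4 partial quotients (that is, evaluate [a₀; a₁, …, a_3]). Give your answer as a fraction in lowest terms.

a_0 = 10: 10/1
a_1 = 2: 21/2
a_2 = 2: 52/5
a_3 = 2: 125/12

125/12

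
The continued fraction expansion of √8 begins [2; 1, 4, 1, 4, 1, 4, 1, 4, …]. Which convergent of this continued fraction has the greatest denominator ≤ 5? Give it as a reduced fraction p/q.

a_0 = 2: 2/1  (≤ bound)
a_1 = 1: 3/1  (≤ bound)
a_2 = 4: 14/5  (≤ bound)
a_3 = 1: 17/6  (> 5, stop)

14/5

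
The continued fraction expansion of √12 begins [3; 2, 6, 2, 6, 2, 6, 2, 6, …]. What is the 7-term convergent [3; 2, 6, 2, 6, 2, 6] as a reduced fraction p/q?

Start with 6.
2 + 1/(6/1) = 2 + 1/6 = 13/6
6 + 1/(13/6) = 6 + 6/13 = 84/13
2 + 1/(84/13) = 2 + 13/84 = 181/84
6 + 1/(181/84) = 6 + 84/181 = 1170/181
2 + 1/(1170/181) = 2 + 181/1170 = 2521/1170
3 + 1/(2521/1170) = 3 + 1170/2521 = 8733/2521

8733/2521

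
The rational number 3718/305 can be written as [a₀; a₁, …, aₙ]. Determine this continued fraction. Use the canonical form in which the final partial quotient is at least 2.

3718 = 12·305 + 58, so a_0 = 12
305 = 5·58 + 15, so a_1 = 5
58 = 3·15 + 13, so a_2 = 3
15 = 1·13 + 2, so a_3 = 1
13 = 6·2 + 1, so a_4 = 6
2 = 2·1 + 0, so a_5 = 2

[12; 5, 3, 1, 6, 2]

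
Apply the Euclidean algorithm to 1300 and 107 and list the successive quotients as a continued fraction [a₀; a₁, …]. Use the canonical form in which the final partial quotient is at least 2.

1300 = 12·107 + 16, so a_0 = 12
107 = 6·16 + 11, so a_1 = 6
16 = 1·11 + 5, so a_2 = 1
11 = 2·5 + 1, so a_3 = 2
5 = 5·1 + 0, so a_4 = 5

[12; 6, 1, 2, 5]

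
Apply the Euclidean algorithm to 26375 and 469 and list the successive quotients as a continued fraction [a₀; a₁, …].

Repeatedly divide and take the remainder:
⌊26375/469⌋ = 56, remainder 111
⌊469/111⌋ = 4, remainder 25
⌊111/25⌋ = 4, remainder 11
⌊25/11⌋ = 2, remainder 3
⌊11/3⌋ = 3, remainder 2
⌊3/2⌋ = 1, remainder 1
⌊2/1⌋ = 2, remainder 0

[56; 4, 4, 2, 3, 1, 2]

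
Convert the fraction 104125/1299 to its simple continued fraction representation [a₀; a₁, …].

[80; 6, 2, 1, 33, 2]

104125 ÷ 1299 → quotient 80, remainder 205
1299 ÷ 205 → quotient 6, remainder 69
205 ÷ 69 → quotient 2, remainder 67
69 ÷ 67 → quotient 1, remainder 2
67 ÷ 2 → quotient 33, remainder 1
2 ÷ 1 → quotient 2, remainder 0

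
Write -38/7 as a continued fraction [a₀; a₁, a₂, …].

Run the Euclidean algorithm, recording each quotient:
-38 = -6·7 + 4, so a_0 = -6
7 = 1·4 + 3, so a_1 = 1
4 = 1·3 + 1, so a_2 = 1
3 = 3·1 + 0, so a_3 = 3

[-6; 1, 1, 3]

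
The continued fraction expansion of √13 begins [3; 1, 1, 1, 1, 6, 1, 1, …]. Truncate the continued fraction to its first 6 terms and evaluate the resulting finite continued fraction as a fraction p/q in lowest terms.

Work from the innermost term outward:
Start with 6.
1 + 1/(6/1) = 1 + 1/6 = 7/6
1 + 1/(7/6) = 1 + 6/7 = 13/7
1 + 1/(13/7) = 1 + 7/13 = 20/13
1 + 1/(20/13) = 1 + 13/20 = 33/20
3 + 1/(33/20) = 3 + 20/33 = 119/33

119/33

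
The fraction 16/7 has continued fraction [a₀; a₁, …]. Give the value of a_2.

2

Run the Euclidean algorithm, recording each quotient:
⌊16/7⌋ = 2, remainder 2
⌊7/2⌋ = 3, remainder 1
⌊2/1⌋ = 2, remainder 0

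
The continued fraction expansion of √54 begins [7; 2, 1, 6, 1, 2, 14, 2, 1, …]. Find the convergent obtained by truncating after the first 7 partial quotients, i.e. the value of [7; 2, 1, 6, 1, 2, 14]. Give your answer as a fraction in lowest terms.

6959/947

a_0 = 7: 7/1
a_1 = 2: 15/2
a_2 = 1: 22/3
a_3 = 6: 147/20
a_4 = 1: 169/23
a_5 = 2: 485/66
a_6 = 14: 6959/947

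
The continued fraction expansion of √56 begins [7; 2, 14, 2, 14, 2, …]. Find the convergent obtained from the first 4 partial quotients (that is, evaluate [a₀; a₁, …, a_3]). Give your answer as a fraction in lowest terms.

Start with 2.
14 + 1/(2/1) = 14 + 1/2 = 29/2
2 + 1/(29/2) = 2 + 2/29 = 60/29
7 + 1/(60/29) = 7 + 29/60 = 449/60

449/60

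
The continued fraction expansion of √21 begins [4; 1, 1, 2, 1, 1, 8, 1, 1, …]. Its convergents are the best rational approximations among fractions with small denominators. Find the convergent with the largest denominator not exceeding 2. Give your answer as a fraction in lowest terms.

9/2

a_0 = 4: 4/1  (≤ bound)
a_1 = 1: 5/1  (≤ bound)
a_2 = 1: 9/2  (≤ bound)
a_3 = 2: 23/5  (> 2, stop)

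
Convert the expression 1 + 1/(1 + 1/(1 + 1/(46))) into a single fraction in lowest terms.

140/93

Start with 46.
1 + 1/(46/1) = 1 + 1/46 = 47/46
1 + 1/(47/46) = 1 + 46/47 = 93/47
1 + 1/(93/47) = 1 + 47/93 = 140/93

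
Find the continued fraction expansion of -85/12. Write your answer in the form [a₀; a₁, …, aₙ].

-85 ÷ 12 → quotient -8, remainder 11
12 ÷ 11 → quotient 1, remainder 1
11 ÷ 1 → quotient 11, remainder 0

[-8; 1, 11]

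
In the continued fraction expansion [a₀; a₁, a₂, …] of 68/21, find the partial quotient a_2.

5

Run the Euclidean algorithm, recording each quotient:
68 ÷ 21 → quotient 3, remainder 5
21 ÷ 5 → quotient 4, remainder 1
5 ÷ 1 → quotient 5, remainder 0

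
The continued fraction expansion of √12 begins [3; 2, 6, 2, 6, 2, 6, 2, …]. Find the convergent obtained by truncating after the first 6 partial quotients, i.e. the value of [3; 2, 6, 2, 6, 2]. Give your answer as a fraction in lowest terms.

Start with 2.
6 + 1/(2/1) = 6 + 1/2 = 13/2
2 + 1/(13/2) = 2 + 2/13 = 28/13
6 + 1/(28/13) = 6 + 13/28 = 181/28
2 + 1/(181/28) = 2 + 28/181 = 390/181
3 + 1/(390/181) = 3 + 181/390 = 1351/390

1351/390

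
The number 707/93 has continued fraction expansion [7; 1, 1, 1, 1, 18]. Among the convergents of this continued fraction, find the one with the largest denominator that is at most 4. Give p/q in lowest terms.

23/3

a_0 = 7: 7/1  (≤ bound)
a_1 = 1: 8/1  (≤ bound)
a_2 = 1: 15/2  (≤ bound)
a_3 = 1: 23/3  (≤ bound)
a_4 = 1: 38/5  (> 4, stop)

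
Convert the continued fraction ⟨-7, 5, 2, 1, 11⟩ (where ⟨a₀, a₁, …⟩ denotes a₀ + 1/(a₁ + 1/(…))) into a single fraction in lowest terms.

a_0 = -7: -7/1
a_1 = 5: -34/5
a_2 = 2: -75/11
a_3 = 1: -109/16
a_4 = 11: -1274/187

-1274/187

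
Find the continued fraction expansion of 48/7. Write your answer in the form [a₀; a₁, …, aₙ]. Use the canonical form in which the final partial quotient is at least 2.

Apply division with remainder until the remainder is 0:
⌊48/7⌋ = 6, remainder 6
⌊7/6⌋ = 1, remainder 1
⌊6/1⌋ = 6, remainder 0

[6; 1, 6]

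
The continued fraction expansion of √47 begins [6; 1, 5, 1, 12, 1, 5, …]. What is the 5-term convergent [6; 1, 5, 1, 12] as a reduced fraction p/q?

Starting at the tail and folding back:
Start with 12.
1 + 1/(12/1) = 1 + 1/12 = 13/12
5 + 1/(13/12) = 5 + 12/13 = 77/13
1 + 1/(77/13) = 1 + 13/77 = 90/77
6 + 1/(90/77) = 6 + 77/90 = 617/90

617/90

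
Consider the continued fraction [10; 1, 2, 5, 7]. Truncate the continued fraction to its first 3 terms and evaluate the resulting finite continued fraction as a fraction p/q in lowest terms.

32/3

Use the convergent recurrence hₖ = aₖ·hₖ₋₁ + hₖ₋₂ (and likewise for the denominators kₖ):
a_0 = 10: 10/1
a_1 = 1: 11/1
a_2 = 2: 32/3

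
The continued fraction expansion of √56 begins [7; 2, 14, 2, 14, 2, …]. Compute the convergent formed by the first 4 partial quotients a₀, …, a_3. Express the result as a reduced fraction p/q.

449/60

a_0 = 7: 7/1
a_1 = 2: 15/2
a_2 = 14: 217/29
a_3 = 2: 449/60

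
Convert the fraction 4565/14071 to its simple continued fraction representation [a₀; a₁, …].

Apply division with remainder until the remainder is 0:
4565 ÷ 14071 → quotient 0, remainder 4565
14071 ÷ 4565 → quotient 3, remainder 376
4565 ÷ 376 → quotient 12, remainder 53
376 ÷ 53 → quotient 7, remainder 5
53 ÷ 5 → quotient 10, remainder 3
5 ÷ 3 → quotient 1, remainder 2
3 ÷ 2 → quotient 1, remainder 1
2 ÷ 1 → quotient 2, remainder 0

[0; 3, 12, 7, 10, 1, 1, 2]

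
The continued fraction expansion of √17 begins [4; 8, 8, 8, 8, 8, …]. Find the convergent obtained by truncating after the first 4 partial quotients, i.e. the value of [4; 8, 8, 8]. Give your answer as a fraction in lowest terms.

Start with 8.
8 + 1/(8/1) = 8 + 1/8 = 65/8
8 + 1/(65/8) = 8 + 8/65 = 528/65
4 + 1/(528/65) = 4 + 65/528 = 2177/528

2177/528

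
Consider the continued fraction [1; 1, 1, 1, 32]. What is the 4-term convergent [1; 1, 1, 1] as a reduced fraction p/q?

5/3

Start with 1.
1 + 1/(1/1) = 1 + 1/1 = 2/1
1 + 1/(2/1) = 1 + 1/2 = 3/2
1 + 1/(3/2) = 1 + 2/3 = 5/3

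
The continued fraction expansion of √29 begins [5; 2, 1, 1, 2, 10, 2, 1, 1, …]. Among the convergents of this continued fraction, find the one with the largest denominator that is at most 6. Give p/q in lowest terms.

27/5

List convergents until the denominator exceeds the bound:
a_0 = 5: 5/1  (≤ bound)
a_1 = 2: 11/2  (≤ bound)
a_2 = 1: 16/3  (≤ bound)
a_3 = 1: 27/5  (≤ bound)
a_4 = 2: 70/13  (> 6, stop)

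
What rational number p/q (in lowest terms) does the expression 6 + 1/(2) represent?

Work from the innermost term outward:
Start with 2.
6 + 1/(2/1) = 6 + 1/2 = 13/2

13/2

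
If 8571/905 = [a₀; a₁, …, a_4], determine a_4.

2

8571 = 9·905 + 426, so a_0 = 9
905 = 2·426 + 53, so a_1 = 2
426 = 8·53 + 2, so a_2 = 8
53 = 26·2 + 1, so a_3 = 26
2 = 2·1 + 0, so a_4 = 2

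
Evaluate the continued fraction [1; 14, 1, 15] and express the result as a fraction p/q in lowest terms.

255/239

Start with 15.
1 + 1/(15/1) = 1 + 1/15 = 16/15
14 + 1/(16/15) = 14 + 15/16 = 239/16
1 + 1/(239/16) = 1 + 16/239 = 255/239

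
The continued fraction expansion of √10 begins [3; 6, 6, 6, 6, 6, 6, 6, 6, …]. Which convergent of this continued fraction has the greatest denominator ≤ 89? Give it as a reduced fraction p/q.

117/37

List convergents until the denominator exceeds the bound:
a_0 = 3: 3/1  (≤ bound)
a_1 = 6: 19/6  (≤ bound)
a_2 = 6: 117/37  (≤ bound)
a_3 = 6: 721/228  (> 89, stop)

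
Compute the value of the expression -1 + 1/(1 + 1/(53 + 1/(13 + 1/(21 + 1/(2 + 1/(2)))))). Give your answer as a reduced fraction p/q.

-1396/75491

a_0 = -1: -1/1
a_1 = 1: 0/1
a_2 = 53: -1/54
a_3 = 13: -13/703
a_4 = 21: -274/14817
a_5 = 2: -561/30337
a_6 = 2: -1396/75491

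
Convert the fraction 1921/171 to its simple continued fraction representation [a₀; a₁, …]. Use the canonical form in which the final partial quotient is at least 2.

⌊1921/171⌋ = 11, remainder 40
⌊171/40⌋ = 4, remainder 11
⌊40/11⌋ = 3, remainder 7
⌊11/7⌋ = 1, remainder 4
⌊7/4⌋ = 1, remainder 3
⌊4/3⌋ = 1, remainder 1
⌊3/1⌋ = 3, remainder 0

[11; 4, 3, 1, 1, 1, 3]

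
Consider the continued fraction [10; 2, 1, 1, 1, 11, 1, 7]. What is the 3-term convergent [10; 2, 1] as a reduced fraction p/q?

Start with 1.
2 + 1/(1/1) = 2 + 1/1 = 3/1
10 + 1/(3/1) = 10 + 1/3 = 31/3

31/3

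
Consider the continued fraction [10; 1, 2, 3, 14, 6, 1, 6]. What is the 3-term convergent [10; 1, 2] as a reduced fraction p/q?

32/3

Compute successive convergents:
a_0 = 10: 10/1
a_1 = 1: 11/1
a_2 = 2: 32/3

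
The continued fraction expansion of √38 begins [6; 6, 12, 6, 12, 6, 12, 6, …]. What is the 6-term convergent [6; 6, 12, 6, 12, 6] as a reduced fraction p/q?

Compute successive convergents:
a_0 = 6: 6/1
a_1 = 6: 37/6
a_2 = 12: 450/73
a_3 = 6: 2737/444
a_4 = 12: 33294/5401
a_5 = 6: 202501/32850

202501/32850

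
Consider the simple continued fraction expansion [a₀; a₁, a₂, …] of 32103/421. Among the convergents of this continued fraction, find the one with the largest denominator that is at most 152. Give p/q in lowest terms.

4499/59

List convergents until the denominator exceeds the bound:
a_0 = 76: 76/1  (≤ bound)
a_1 = 3: 229/3  (≤ bound)
a_2 = 1: 305/4  (≤ bound)
a_3 = 14: 4499/59  (≤ bound)
a_4 = 3: 13802/181  (> 152, stop)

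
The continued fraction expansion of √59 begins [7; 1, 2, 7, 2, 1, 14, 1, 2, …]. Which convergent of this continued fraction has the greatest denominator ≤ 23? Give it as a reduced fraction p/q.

169/22

a_0 = 7: 7/1  (≤ bound)
a_1 = 1: 8/1  (≤ bound)
a_2 = 2: 23/3  (≤ bound)
a_3 = 7: 169/22  (≤ bound)
a_4 = 2: 361/47  (> 23, stop)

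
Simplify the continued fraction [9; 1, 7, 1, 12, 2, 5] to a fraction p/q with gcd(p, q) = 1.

13062/1321

Use the convergent recurrence hₖ = aₖ·hₖ₋₁ + hₖ₋₂ (and likewise for the denominators kₖ):
a_0 = 9: 9/1
a_1 = 1: 10/1
a_2 = 7: 79/8
a_3 = 1: 89/9
a_4 = 12: 1147/116
a_5 = 2: 2383/241
a_6 = 5: 13062/1321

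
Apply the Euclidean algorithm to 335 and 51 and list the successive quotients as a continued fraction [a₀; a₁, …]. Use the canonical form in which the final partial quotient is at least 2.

Apply division with remainder until the remainder is 0:
⌊335/51⌋ = 6, remainder 29
⌊51/29⌋ = 1, remainder 22
⌊29/22⌋ = 1, remainder 7
⌊22/7⌋ = 3, remainder 1
⌊7/1⌋ = 7, remainder 0

[6; 1, 1, 3, 7]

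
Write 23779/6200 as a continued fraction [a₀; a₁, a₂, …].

Run the Euclidean algorithm, recording each quotient:
⌊23779/6200⌋ = 3, remainder 5179
⌊6200/5179⌋ = 1, remainder 1021
⌊5179/1021⌋ = 5, remainder 74
⌊1021/74⌋ = 13, remainder 59
⌊74/59⌋ = 1, remainder 15
⌊59/15⌋ = 3, remainder 14
⌊15/14⌋ = 1, remainder 1
⌊14/1⌋ = 14, remainder 0

[3; 1, 5, 13, 1, 3, 1, 14]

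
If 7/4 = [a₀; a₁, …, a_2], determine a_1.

1

7 ÷ 4 → quotient 1, remainder 3
4 ÷ 3 → quotient 1, remainder 1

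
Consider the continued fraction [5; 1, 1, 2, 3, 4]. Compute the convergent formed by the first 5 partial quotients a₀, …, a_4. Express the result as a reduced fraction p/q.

Compute successive convergents:
a_0 = 5: 5/1
a_1 = 1: 6/1
a_2 = 1: 11/2
a_3 = 2: 28/5
a_4 = 3: 95/17

95/17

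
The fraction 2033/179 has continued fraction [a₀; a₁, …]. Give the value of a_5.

Apply division with remainder until the remainder is 0:
⌊2033/179⌋ = 11, remainder 64
⌊179/64⌋ = 2, remainder 51
⌊64/51⌋ = 1, remainder 13
⌊51/13⌋ = 3, remainder 12
⌊13/12⌋ = 1, remainder 1
⌊12/1⌋ = 12, remainder 0

12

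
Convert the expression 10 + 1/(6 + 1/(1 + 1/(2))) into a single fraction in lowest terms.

203/20

Start with 2.
1 + 1/(2/1) = 1 + 1/2 = 3/2
6 + 1/(3/2) = 6 + 2/3 = 20/3
10 + 1/(20/3) = 10 + 3/20 = 203/20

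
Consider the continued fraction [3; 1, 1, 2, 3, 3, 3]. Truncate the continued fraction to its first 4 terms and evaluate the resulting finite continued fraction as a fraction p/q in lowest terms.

a_0 = 3: 3/1
a_1 = 1: 4/1
a_2 = 1: 7/2
a_3 = 2: 18/5

18/5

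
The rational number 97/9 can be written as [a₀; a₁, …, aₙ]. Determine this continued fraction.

⌊97/9⌋ = 10, remainder 7
⌊9/7⌋ = 1, remainder 2
⌊7/2⌋ = 3, remainder 1
⌊2/1⌋ = 2, remainder 0

[10; 1, 3, 2]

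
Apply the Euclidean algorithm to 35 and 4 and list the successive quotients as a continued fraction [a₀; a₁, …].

Apply division with remainder until the remainder is 0:
35 ÷ 4 → quotient 8, remainder 3
4 ÷ 3 → quotient 1, remainder 1
3 ÷ 1 → quotient 3, remainder 0

[8; 1, 3]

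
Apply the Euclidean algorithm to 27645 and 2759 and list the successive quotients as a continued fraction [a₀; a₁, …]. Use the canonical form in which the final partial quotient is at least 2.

27645 ÷ 2759 → quotient 10, remainder 55
2759 ÷ 55 → quotient 50, remainder 9
55 ÷ 9 → quotient 6, remainder 1
9 ÷ 1 → quotient 9, remainder 0

[10; 50, 6, 9]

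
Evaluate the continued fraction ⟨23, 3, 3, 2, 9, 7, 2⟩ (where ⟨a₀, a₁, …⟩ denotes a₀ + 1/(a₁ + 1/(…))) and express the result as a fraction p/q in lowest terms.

76927/3301

Starting at the tail and folding back:
Start with 2.
7 + 1/(2/1) = 7 + 1/2 = 15/2
9 + 1/(15/2) = 9 + 2/15 = 137/15
2 + 1/(137/15) = 2 + 15/137 = 289/137
3 + 1/(289/137) = 3 + 137/289 = 1004/289
3 + 1/(1004/289) = 3 + 289/1004 = 3301/1004
23 + 1/(3301/1004) = 23 + 1004/3301 = 76927/3301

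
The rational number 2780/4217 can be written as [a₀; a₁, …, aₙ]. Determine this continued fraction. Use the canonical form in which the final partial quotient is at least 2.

[0; 1, 1, 1, 14, 3, 2, 13]

Apply division with remainder until the remainder is 0:
⌊2780/4217⌋ = 0, remainder 2780
⌊4217/2780⌋ = 1, remainder 1437
⌊2780/1437⌋ = 1, remainder 1343
⌊1437/1343⌋ = 1, remainder 94
⌊1343/94⌋ = 14, remainder 27
⌊94/27⌋ = 3, remainder 13
⌊27/13⌋ = 2, remainder 1
⌊13/1⌋ = 13, remainder 0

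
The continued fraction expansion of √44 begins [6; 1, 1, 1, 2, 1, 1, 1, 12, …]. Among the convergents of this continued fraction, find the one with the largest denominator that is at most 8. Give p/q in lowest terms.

List convergents until the denominator exceeds the bound:
a_0 = 6: 6/1  (≤ bound)
a_1 = 1: 7/1  (≤ bound)
a_2 = 1: 13/2  (≤ bound)
a_3 = 1: 20/3  (≤ bound)
a_4 = 2: 53/8  (≤ bound)
a_5 = 1: 73/11  (> 8, stop)

53/8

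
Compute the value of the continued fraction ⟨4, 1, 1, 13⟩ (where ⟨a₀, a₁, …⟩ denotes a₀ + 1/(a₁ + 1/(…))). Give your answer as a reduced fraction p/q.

122/27

Start with 13.
1 + 1/(13/1) = 1 + 1/13 = 14/13
1 + 1/(14/13) = 1 + 13/14 = 27/14
4 + 1/(27/14) = 4 + 14/27 = 122/27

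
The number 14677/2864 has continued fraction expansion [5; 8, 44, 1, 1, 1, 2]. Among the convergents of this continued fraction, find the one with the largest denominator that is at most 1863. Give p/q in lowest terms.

List convergents until the denominator exceeds the bound:
a_0 = 5: 5/1  (≤ bound)
a_1 = 8: 41/8  (≤ bound)
a_2 = 44: 1809/353  (≤ bound)
a_3 = 1: 1850/361  (≤ bound)
a_4 = 1: 3659/714  (≤ bound)
a_5 = 1: 5509/1075  (≤ bound)
a_6 = 2: 14677/2864  (> 1863, stop)

5509/1075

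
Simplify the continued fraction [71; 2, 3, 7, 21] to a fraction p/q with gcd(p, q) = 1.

Compute successive convergents:
a_0 = 71: 71/1
a_1 = 2: 143/2
a_2 = 3: 500/7
a_3 = 7: 3643/51
a_4 = 21: 77003/1078

77003/1078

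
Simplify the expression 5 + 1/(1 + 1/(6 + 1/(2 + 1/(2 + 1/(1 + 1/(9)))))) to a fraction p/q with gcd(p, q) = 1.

2962/505

Work from the innermost term outward:
Start with 9.
1 + 1/(9/1) = 1 + 1/9 = 10/9
2 + 1/(10/9) = 2 + 9/10 = 29/10
2 + 1/(29/10) = 2 + 10/29 = 68/29
6 + 1/(68/29) = 6 + 29/68 = 437/68
1 + 1/(437/68) = 1 + 68/437 = 505/437
5 + 1/(505/437) = 5 + 437/505 = 2962/505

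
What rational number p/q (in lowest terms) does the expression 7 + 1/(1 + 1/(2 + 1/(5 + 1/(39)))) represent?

Start with 39.
5 + 1/(39/1) = 5 + 1/39 = 196/39
2 + 1/(196/39) = 2 + 39/196 = 431/196
1 + 1/(431/196) = 1 + 196/431 = 627/431
7 + 1/(627/431) = 7 + 431/627 = 4820/627

4820/627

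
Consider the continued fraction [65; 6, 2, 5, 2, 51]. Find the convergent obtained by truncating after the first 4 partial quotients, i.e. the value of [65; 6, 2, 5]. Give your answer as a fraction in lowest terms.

4626/71

Start with 5.
2 + 1/(5/1) = 2 + 1/5 = 11/5
6 + 1/(11/5) = 6 + 5/11 = 71/11
65 + 1/(71/11) = 65 + 11/71 = 4626/71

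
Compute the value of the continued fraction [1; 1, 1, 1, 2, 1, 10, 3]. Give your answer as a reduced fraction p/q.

597/365

Build up convergents one term at a time:
a_0 = 1: 1/1
a_1 = 1: 2/1
a_2 = 1: 3/2
a_3 = 1: 5/3
a_4 = 2: 13/8
a_5 = 1: 18/11
a_6 = 10: 193/118
a_7 = 3: 597/365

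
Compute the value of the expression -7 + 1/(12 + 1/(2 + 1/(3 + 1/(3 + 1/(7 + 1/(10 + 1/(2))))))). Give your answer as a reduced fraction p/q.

-307513/44441

Collapse the nested fraction from the inside out:
Start with 2.
10 + 1/(2/1) = 10 + 1/2 = 21/2
7 + 1/(21/2) = 7 + 2/21 = 149/21
3 + 1/(149/21) = 3 + 21/149 = 468/149
3 + 1/(468/149) = 3 + 149/468 = 1553/468
2 + 1/(1553/468) = 2 + 468/1553 = 3574/1553
12 + 1/(3574/1553) = 12 + 1553/3574 = 44441/3574
-7 + 1/(44441/3574) = -7 + 3574/44441 = -307513/44441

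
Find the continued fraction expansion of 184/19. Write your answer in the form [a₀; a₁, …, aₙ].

[9; 1, 2, 6]

184 ÷ 19 → quotient 9, remainder 13
19 ÷ 13 → quotient 1, remainder 6
13 ÷ 6 → quotient 2, remainder 1
6 ÷ 1 → quotient 6, remainder 0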